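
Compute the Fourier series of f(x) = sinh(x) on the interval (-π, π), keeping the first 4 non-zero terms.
sin(x)·sinh(π)/π - 4·sin(2·x)·sinh(π)/(5·π) + 3·sin(3·x)·sinh(π)/(5·π) - 8·sin(4·x)·sinh(π)/(17·π)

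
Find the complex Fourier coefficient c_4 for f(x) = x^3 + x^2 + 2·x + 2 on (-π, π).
Compute the real Fourier coefficients first: a_4 = 1/4, b_4 = -π^2/2 - 13/16.
Then c_4 = (a_4 − i·b_4)/2 = 1/8 + 13·i/32 + i·π^2/4.

Final answer: 1/8 + 13·i/32 + i·π^2/4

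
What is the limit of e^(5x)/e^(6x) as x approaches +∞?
This is an ∞/∞ indeterminate form as x → +∞.
Rewrite e^(5x)/e^(6x) = e^((5−6)x) = e^(-x); the exponent coefficient is -1 < 0 so e^(-x) → 0.
Limit = 0.

Final answer: 0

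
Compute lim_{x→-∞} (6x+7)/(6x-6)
Evaluate the dominant behaviour as x → -∞; each term tends to a finite value or vanishes.
Limit = 1.

Final answer: 1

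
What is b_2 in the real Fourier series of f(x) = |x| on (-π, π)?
b_2 = (1/π) ∫_{-π}^{π} f(x)·sin(2x) dx.
Evaluate the integral (use parity and integration by parts as needed): b_2 = 0.

Final answer: 0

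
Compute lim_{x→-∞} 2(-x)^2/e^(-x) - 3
The quotient is an ∞/∞ indeterminate form as x → -∞.
Compare growth rates of the dominant terms (exponentials ≫ polynomials ≫ logarithms), or apply L'Hôpital's rule; the quotient → 0.
Adding the constant: 0 - 3 = -3. Limit = -3.

Final answer: -3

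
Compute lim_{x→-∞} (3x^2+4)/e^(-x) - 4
The quotient is an ∞/∞ indeterminate form as x → -∞.
Compare growth rates of the dominant terms (exponentials ≫ polynomials ≫ logarithms), or apply L'Hôpital's rule; the quotient → 0.
Adding the constant: 0 - 4 = -4. Limit = -4.

Final answer: -4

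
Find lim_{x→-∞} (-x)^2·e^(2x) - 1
The product is a 0·∞ indeterminate form at x → -∞.
Rewrite the product as (-x)^2 / e^(-2x) (an ∞/∞ form) and apply L'Hôpital, or use the standard hierarchy e^(2|x|) ≫ |(-x)^2| as x → -∞.
The indeterminate product → 0, so the limit = -1.

Final answer: -1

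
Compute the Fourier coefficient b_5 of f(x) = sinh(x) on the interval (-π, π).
b_5 = (1/π) ∫_{-π}^{π} f(x)·sin(5x) dx.
Evaluate the integral (use parity and integration by parts as needed): b_5 = 5·sinh(π)/(13·π).

Final answer: 5·sinh(π)/(13·π)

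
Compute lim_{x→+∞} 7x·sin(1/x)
As x → +∞: let u = 1/x → 0⁺; then 7·x·sin(1/x) = 7·1·sin(u)/u → 7·1·1 = 7.
Limit = 7.

Final answer: 7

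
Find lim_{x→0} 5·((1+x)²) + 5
Direct substitution at x = 0 gives 10.

Final answer: 10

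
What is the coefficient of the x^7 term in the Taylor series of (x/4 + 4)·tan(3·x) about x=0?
Expand to order 7: (x/4 + 4)·tan(3·x) = 16524·x^7/35 + 81·x^6/10 + 648·x^5/5 + 9·x^4/4 + 36·x^3 + 3·x^2/4 + 12·x + O(x^8).
The coefficient of x^7 is 16524/35.

Final answer: 16524/35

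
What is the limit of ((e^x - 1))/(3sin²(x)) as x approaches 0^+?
Both numerator and denominator → 0 as x → 0^+; this is a 0/0 indeterminate form.
Expand each to leading order near x = 0: numerator ~ x, denominator ~ 3·x^2.
The limit of the ratio is ∞.

Final answer: ∞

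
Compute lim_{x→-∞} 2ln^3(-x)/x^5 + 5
The quotient is an ∞/∞ indeterminate form as x → -∞.
Compare growth rates of the dominant terms (exponentials ≫ polynomials ≫ logarithms), or apply L'Hôpital's rule; the quotient → 0.
Adding the constant: 0 + 5 = 5. Limit = 5.

Final answer: 5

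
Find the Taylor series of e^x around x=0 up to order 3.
x^3/6 + x^2/2 + x + 1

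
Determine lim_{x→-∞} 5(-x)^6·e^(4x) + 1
The product is a 0·∞ indeterminate form at x → -∞.
Rewrite the product as 5(-x)^6 / e^(-4x) (an ∞/∞ form) and apply L'Hôpital, or use the standard hierarchy e^(4|x|) ≫ |(-x)^6| as x → -∞.
The indeterminate product → 0, so the limit = 1.

Final answer: 1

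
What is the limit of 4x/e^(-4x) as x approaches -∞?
This is an ∞/∞ indeterminate form as x → -∞.
Compare growth rates of the dominant terms (exponentials ≫ polynomials ≫ logarithms), or apply L'Hôpital's rule; the quotient → 0.
Limit = 0.

Final answer: 0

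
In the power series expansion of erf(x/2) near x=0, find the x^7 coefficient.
Expand to order 7: erf(x/2) = -x^7/(2688·√(π)) + x^5/(160·√(π)) - x^3/(12·√(π)) + x/√(π) + O(x^8).
The coefficient of x^7 is -1/(2688·√(π)).

Final answer: -1/(2688·√(π))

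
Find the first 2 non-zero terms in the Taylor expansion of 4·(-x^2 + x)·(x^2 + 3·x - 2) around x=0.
20·x^2 - 8·x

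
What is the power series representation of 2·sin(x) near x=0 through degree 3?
-x^3/3 + 2·x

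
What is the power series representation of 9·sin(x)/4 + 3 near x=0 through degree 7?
-x^7/2240 + 3·x^5/160 - 3·x^3/8 + 9·x/4 + 3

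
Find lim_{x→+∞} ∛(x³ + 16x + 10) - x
This is an ∞ − ∞ indeterminate form.
Multiply by (A² + AB + B²)/(A² + AB + B²) where A = ∛(x³+16x + 10), B = x to use A³ − B³ = (A−B)(A²+AB+B²); the x³ terms cancel, leaving (16x + 10)/(A²+AB+B²) with denominator ~ 3x², so the limit is 0.
Limit = 0.

Final answer: 0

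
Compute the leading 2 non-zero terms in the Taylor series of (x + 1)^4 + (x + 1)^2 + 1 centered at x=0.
6·x + 3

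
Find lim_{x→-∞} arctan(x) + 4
Evaluate the dominant behaviour as x → -∞; each term tends to a finite value or vanishes.
Limit = 4 - π/2.

Final answer: 4 - π/2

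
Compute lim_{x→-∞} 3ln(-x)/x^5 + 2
The quotient is an ∞/∞ indeterminate form as x → -∞.
Compare growth rates of the dominant terms (exponentials ≫ polynomials ≫ logarithms), or apply L'Hôpital's rule; the quotient → 0.
Adding the constant: 0 + 2 = 2. Limit = 2.

Final answer: 2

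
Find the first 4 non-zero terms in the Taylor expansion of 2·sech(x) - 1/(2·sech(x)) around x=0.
-49·x^6/288 + 19·x^4/48 - 5·x^2/4 + 3/2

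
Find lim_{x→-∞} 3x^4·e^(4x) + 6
The product is a 0·∞ indeterminate form at x → -∞.
Rewrite the product as 3x^4 / e^(-4x) (an ∞/∞ form) and apply L'Hôpital, or use the standard hierarchy e^(4|x|) ≫ |x^4| as x → -∞.
The indeterminate product → 0, so the limit = 6.

Final answer: 6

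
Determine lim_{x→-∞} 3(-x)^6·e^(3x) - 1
The product is a 0·∞ indeterminate form at x → -∞.
Rewrite the product as 3(-x)^6 / e^(-3x) (an ∞/∞ form) and apply L'Hôpital, or use the standard hierarchy e^(3|x|) ≫ |(-x)^6| as x → -∞.
The indeterminate product → 0, so the limit = -1.

Final answer: -1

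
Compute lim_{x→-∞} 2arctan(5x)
Evaluate the dominant behaviour as x → -∞; each term tends to a finite value or vanishes.
Limit = -π.

Final answer: -π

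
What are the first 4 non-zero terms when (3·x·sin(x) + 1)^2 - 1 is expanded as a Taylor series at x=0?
67·x^8/168 - 59·x^6/20 + 8·x^4 + 6·x^2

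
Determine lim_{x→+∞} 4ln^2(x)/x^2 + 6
The quotient is an ∞/∞ indeterminate form as x → +∞.
The polynomial denominator x^2 dominates the logarithmic numerator (any positive power of x ≫ ln^2(x) as x → ∞), so the quotient → 0.
Adding the constant: 0 + 6 = 6. Limit = 6.

Final answer: 6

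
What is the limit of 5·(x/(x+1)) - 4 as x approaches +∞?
Evaluate the dominant behaviour as x → +∞; each term tends to a finite value or vanishes.
Limit = 1.

Final answer: 1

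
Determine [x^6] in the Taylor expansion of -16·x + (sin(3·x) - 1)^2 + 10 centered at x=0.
Expand to order 6: -16·x + (sin(3·x) - 1)^2 + 10 = 162·x^6/5 - 81·x^5/20 - 27·x^4 + 9·x^3 + 9·x^2 - 22·x + 11 + O(x^7).
The coefficient of x^6 is 162/5.

Final answer: 162/5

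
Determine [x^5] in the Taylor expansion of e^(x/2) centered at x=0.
Expand to order 5: e^(x/2) = x^5/3840 + x^4/384 + x^3/48 + x^2/8 + x/2 + 1 + O(x^6).
The coefficient of x^5 is 1/3840.

Final answer: 1/3840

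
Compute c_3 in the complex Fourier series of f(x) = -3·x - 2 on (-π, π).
Compute the real Fourier coefficients first: a_3 = 0, b_3 = -2.
Then c_3 = (a_3 − i·b_3)/2 = i.

Final answer: i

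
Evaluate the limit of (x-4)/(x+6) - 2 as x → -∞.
Evaluate the dominant behaviour as x → -∞; each term tends to a finite value or vanishes.
Limit = -1.

Final answer: -1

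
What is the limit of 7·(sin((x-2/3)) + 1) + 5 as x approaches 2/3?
Direct substitution at x = 2/3 gives 12.

Final answer: 12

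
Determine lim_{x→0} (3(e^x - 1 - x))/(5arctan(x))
Both numerator and denominator → 0 as x → 0; this is a 0/0 indeterminate form.
Expand each to leading order near x = 0: numerator ~ 3·x^2/2, denominator ~ 5·x.
The limit of the ratio is 0.

Final answer: 0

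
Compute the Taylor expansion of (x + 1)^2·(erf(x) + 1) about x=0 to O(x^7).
2·x^6/(5·√(π)) - 7·x^5/(15·√(π)) - 4·x^4/(3·√(π)) + 4·x^3/(3·√(π)) + x^2·(1 + 4/√(π)) + x·(2/√(π) + 2) + 1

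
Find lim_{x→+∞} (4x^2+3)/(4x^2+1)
This is an ∞/∞ indeterminate form as x → +∞.
Divide numerator and denominator by x^2 and let the lower-order terms vanish; the leading terms give 4/4 = 1.
Limit = 1.

Final answer: 1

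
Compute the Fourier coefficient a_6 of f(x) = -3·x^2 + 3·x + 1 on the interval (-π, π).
a_6 = (1/π) ∫_{-π}^{π} f(x)·cos(6x) dx.
Evaluate the integral (use parity and integration by parts as needed): a_6 = -1/3.

Final answer: -1/3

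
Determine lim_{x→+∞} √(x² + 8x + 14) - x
This is an ∞ − ∞ indeterminate form.
Multiply and divide by the conjugate √(x²+8x + 14) + x; the x² terms cancel, leaving (8x + 14)/(√(x²+8x + 14)+x) → 8/2 = 4.
Limit = 4.

Final answer: 4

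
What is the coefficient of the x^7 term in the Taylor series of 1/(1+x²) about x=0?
Expand to order 7: 1/(1+x²) = -x^6 + x^4 - x^2 + 1 + O(x^8).
The coefficient of x^7 is 0.

Final answer: 0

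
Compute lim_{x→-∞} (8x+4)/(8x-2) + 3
Evaluate the dominant behaviour as x → -∞; each term tends to a finite value or vanishes.
Limit = 4.

Final answer: 4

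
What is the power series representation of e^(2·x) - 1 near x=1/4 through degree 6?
-1 + e^(1/2) + 2·e^(1/2)·(x - 1/4) + 2·e^(1/2)·(x - 1/4)^2 + 4·e^(1/2)·(x - 1/4)^3/3 + 2·e^(1/2)·(x - 1/4)^4/3 + 4·e^(1/2)·(x - 1/4)^5/15 + 4·e^(1/2)·(x - 1/4)^6/45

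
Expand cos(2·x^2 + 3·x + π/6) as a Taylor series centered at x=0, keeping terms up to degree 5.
x^5·(159/80 + 9·√(3)/2) + x^4·(11·√(3)/16 + 9/2) + x^3·(9/4 - 3·√(3)) + x^2·(-9·√(3)/4 - 1) - 3·x/2 + √(3)/2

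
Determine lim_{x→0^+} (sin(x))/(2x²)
Both numerator and denominator → 0 as x → 0^+; this is a 0/0 indeterminate form.
Expand each to leading order near x = 0: numerator ~ x, denominator ~ 2·x^2.
The limit of the ratio is ∞.

Final answer: ∞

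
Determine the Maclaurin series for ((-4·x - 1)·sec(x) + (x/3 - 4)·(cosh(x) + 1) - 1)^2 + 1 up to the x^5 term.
505·x^5/18 + 935·x^4/36 + 160·x^3/3 + 550·x^2/9 + 200·x/3 + 101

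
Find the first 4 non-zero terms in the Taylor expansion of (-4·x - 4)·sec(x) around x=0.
-2·x^3 - 2·x^2 - 4·x - 4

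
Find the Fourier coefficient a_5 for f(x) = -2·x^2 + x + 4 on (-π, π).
a_5 = (1/π) ∫_{-π}^{π} f(x)·cos(5x) dx.
Evaluate the integral (use parity and integration by parts as needed): a_5 = 8/25.

Final answer: 8/25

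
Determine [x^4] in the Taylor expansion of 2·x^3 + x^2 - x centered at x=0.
Expand to order 4: 2·x^3 + x^2 - x = 2·x^3 + x^2 - x + O(x^5).
The coefficient of x^4 is 0.

Final answer: 0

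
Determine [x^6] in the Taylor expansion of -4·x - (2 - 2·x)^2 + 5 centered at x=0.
Expand to order 6: -4·x - (2 - 2·x)^2 + 5 = -4·x^2 + 4·x + 1 + O(x^7).
The coefficient of x^6 is 0.

Final answer: 0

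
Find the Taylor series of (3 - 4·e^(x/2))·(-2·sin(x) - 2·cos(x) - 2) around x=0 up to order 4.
-7·x^4/8 - x^3 + 5·x^2 + 10·x + 4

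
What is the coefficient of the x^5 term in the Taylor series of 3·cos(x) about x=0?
Expand to order 5: 3·cos(x) = x^4/8 - 3·x^2/2 + 3 + O(x^6).
The coefficient of x^5 is 0.

Final answer: 0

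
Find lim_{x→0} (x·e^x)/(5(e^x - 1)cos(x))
Both numerator and denominator → 0 as x → 0; this is a 0/0 indeterminate form.
Expand each to leading order near x = 0: numerator ~ x, denominator ~ 5·x.
The limit of the ratio is 1/5.

Final answer: 1/5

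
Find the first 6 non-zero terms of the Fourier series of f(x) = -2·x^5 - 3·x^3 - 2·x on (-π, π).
(-448 - 4·π^4 + 74·π^2)·sin(x) + (-7·π^2 + 25/2 + 2·π^4)·sin(2·x) + (-4·π^4/3 - 160/81 + 26·π^2/27)·sin(3·x) + (29/32 + π^2/4 + π^4)·sin(4·x) + (-4·π^4/5 - 14·π^2/25 - 416/625)·sin(5·x) + (91/162 + 17·π^2/27 + 2·π^4/3)·sin(6·x)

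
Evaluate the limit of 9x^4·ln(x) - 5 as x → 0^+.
The product is a 0·∞ indeterminate form at x → 0⁺.
Rewrite the product as 9·ln(x) / x^(-4) and apply L'Hôpital, or use the standard hierarchy x^(-4) ≫ |ln x| as x → 0⁺.
The indeterminate product → 0, so the limit = -5.

Final answer: -5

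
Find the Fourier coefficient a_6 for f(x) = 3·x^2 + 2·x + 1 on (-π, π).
a_6 = (1/π) ∫_{-π}^{π} f(x)·cos(6x) dx.
Evaluate the integral (use parity and integration by parts as needed): a_6 = 1/3.

Final answer: 1/3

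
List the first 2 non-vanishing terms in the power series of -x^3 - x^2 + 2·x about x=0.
-x^2 + 2·x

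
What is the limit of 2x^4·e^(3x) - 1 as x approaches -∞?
The product is a 0·∞ indeterminate form at x → -∞.
Rewrite the product as 2x^4 / e^(-3x) (an ∞/∞ form) and apply L'Hôpital, or use the standard hierarchy e^(3|x|) ≫ |x^4| as x → -∞.
The indeterminate product → 0, so the limit = -1.

Final answer: -1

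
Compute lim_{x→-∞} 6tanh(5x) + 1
Evaluate the dominant behaviour as x → -∞; each term tends to a finite value or vanishes.
Limit = -5.

Final answer: -5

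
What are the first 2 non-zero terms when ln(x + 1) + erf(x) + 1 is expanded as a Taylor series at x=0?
x·(1 + 2/√(π)) + 1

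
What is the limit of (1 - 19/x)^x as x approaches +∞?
As x → +∞: this is the defining limit (1 - 19/x)^x → e^(-19).
Limit = e^(-19).

Final answer: e^(-19)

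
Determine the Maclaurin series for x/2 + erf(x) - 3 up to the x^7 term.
-x^7/(21·√(π)) + x^5/(5·√(π)) - 2·x^3/(3·√(π)) + x·(1/2 + 2/√(π)) - 3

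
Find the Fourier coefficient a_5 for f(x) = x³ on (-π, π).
a_5 = (1/π) ∫_{-π}^{π} f(x)·cos(5x) dx.
Evaluate the integral (use parity and integration by parts as needed): a_5 = 0.

Final answer: 0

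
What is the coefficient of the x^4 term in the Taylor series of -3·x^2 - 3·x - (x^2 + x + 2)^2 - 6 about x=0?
Expand to order 4: -3·x^2 - 3·x - (x^2 + x + 2)^2 - 6 = -x^4 - 2·x^3 - 8·x^2 - 7·x - 10 + O(x^5).
The coefficient of x^4 is -1.

Final answer: -1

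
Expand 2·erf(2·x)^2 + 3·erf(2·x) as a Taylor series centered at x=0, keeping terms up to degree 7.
-128·x^7/(7·√(π)) + 7168·x^6/(45·π) + 96·x^5/(5·√(π)) - 256·x^4/(3·π) - 16·x^3/√(π) + 32·x^2/π + 12·x/√(π)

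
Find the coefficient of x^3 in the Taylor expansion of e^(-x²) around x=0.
Expand to order 3: e^(-x²) = 1 - x^2 + O(x^4).
The coefficient of x^3 is 0.

Final answer: 0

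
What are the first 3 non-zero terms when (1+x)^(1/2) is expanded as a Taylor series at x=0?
-x^2/8 + x/2 + 1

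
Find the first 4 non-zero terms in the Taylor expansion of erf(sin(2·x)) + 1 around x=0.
88·x^5/(5·√(π)) - 8·x^3/√(π) + 4·x/√(π) + 1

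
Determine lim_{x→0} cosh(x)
Direct substitution at x = 0 gives 1.

Final answer: 1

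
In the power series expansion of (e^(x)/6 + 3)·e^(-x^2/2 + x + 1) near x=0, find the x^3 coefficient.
Expand to order 3: (e^(x)/6 + 3)·e^(-x^2/2 + x + 1) = -17·e·x^3/18 + e·x^2/4 + 10·e·x/3 + 19·e/6 + O(x^4).
The coefficient of x^3 is -17·e/18.

Final answer: -17·e/18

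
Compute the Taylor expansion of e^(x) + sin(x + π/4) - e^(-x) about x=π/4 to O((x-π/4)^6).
(-1 + e^(π/4) + e^(π/2))·e^(-π/4) + (1 + e^(π/2))·e^(-π/4)·(x - π/4) + (-e^(π/4) - 1 + e^(π/2))·e^(-π/4)·(x - π/4)^2/2 + (1 + e^(π/2))·e^(-π/4)·(x - π/4)^3/6 + (-1 + e^(π/4) + e^(π/2))·e^(-π/4)·(x - π/4)^4/24 + (1 + e^(π/2))·e^(-π/4)·(x - π/4)^5/120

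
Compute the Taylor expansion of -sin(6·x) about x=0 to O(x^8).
1944·x^7/35 - 324·x^5/5 + 36·x^3 - 6·x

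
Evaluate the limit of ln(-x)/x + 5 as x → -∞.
The quotient is an ∞/∞ indeterminate form as x → -∞.
Compare growth rates of the dominant terms (exponentials ≫ polynomials ≫ logarithms), or apply L'Hôpital's rule; the quotient → 0.
Adding the constant: 0 + 5 = 5. Limit = 5.

Final answer: 5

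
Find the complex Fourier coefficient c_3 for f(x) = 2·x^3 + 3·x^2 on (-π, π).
Compute the real Fourier coefficients first: a_3 = -4/3, b_3 = -8/9 + 4·π^2/3.
Then c_3 = (a_3 − i·b_3)/2 = -2/3 - 2·i·π^2/3 + 4·i/9.

Final answer: -2/3 - 2·i·π^2/3 + 4·i/9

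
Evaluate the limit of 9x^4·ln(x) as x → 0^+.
This is a 0·∞ indeterminate form at x → 0⁺.
Rewrite the product as 9·ln(x) / x^(-4) and apply L'Hôpital, or use the standard hierarchy x^(-4) ≫ |ln x| as x → 0⁺.
The indeterminate product → 0, so the limit = 0.

Final answer: 0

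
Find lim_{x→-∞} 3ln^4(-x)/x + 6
The quotient is an ∞/∞ indeterminate form as x → -∞.
Compare growth rates of the dominant terms (exponentials ≫ polynomials ≫ logarithms), or apply L'Hôpital's rule; the quotient → 0.
Adding the constant: 0 + 6 = 6. Limit = 6.

Final answer: 6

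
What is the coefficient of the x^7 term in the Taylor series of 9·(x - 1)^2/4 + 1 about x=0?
Expand to order 7: 9·(x - 1)^2/4 + 1 = 9·x^2/4 - 9·x/2 + 13/4 + O(x^8).
The coefficient of x^7 is 0.

Final answer: 0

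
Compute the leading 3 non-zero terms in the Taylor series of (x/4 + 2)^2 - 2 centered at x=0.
x^2/16 + x + 2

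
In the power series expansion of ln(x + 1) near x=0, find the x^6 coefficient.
Expand to order 6: ln(x + 1) = -x^6/6 + x^5/5 - x^4/4 + x^3/3 - x^2/2 + x + O(x^7).
The coefficient of x^6 is -1/6.

Final answer: -1/6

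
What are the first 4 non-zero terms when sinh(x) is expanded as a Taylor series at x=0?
x^7/5040 + x^5/120 + x^3/6 + x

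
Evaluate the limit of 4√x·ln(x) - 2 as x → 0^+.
The product is a 0·∞ indeterminate form at x → 0⁺.
Rewrite the product as 4·ln(x) / x^(-1/2) and apply L'Hôpital, or use the standard hierarchy x^(-1/2) ≫ |ln x| as x → 0⁺.
The indeterminate product → 0, so the limit = -2.

Final answer: -2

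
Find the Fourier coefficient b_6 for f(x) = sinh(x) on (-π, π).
b_6 = (1/π) ∫_{-π}^{π} f(x)·sin(6x) dx.
Evaluate the integral (use parity and integration by parts as needed): b_6 = -12·sinh(π)/(37·π).

Final answer: -12·sinh(π)/(37·π)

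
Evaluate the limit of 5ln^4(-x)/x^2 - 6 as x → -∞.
The quotient is an ∞/∞ indeterminate form as x → -∞.
Compare growth rates of the dominant terms (exponentials ≫ polynomials ≫ logarithms), or apply L'Hôpital's rule; the quotient → 0.
Adding the constant: 0 - 6 = -6. Limit = -6.

Final answer: -6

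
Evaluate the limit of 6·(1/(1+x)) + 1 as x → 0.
Direct substitution at x = 0 gives 7.

Final answer: 7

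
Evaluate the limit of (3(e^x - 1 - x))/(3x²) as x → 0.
Both numerator and denominator → 0 as x → 0; this is a 0/0 indeterminate form.
Expand each to leading order near x = 0: numerator ~ 3·x^2/2, denominator ~ 3·x^2.
The limit of the ratio is 1/2.

Final answer: 1/2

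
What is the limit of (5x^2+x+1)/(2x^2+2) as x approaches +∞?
This is an ∞/∞ indeterminate form as x → +∞.
Divide numerator and denominator by x^2 and let the lower-order terms vanish; the leading terms give 5/2.
Limit = 5/2.

Final answer: 5/2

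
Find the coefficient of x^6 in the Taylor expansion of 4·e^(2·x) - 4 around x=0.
Expand to order 6: 4·e^(2·x) - 4 = 16·x^6/45 + 16·x^5/15 + 8·x^4/3 + 16·x^3/3 + 8·x^2 + 8·x + O(x^7).
The coefficient of x^6 is 16/45.

Final answer: 16/45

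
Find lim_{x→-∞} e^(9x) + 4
Evaluate the dominant behaviour as x → -∞; each term tends to a finite value or vanishes.
Limit = 4.

Final answer: 4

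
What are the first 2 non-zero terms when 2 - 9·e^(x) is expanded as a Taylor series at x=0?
-9·x - 7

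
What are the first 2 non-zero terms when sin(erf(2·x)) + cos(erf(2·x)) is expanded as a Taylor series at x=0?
4·x/√(π) + 1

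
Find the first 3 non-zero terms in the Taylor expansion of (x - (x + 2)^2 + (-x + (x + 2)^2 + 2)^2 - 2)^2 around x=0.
2289·x^2 + 1980·x + 900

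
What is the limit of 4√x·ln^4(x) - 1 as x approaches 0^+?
The product is a 0·∞ indeterminate form at x → 0⁺.
Rewrite the product as 4·ln^4(x) / x^(-1/2) and apply L'Hôpital, or use the standard hierarchy x^(-1/2) ≫ |ln x|^4 as x → 0⁺.
The indeterminate product → 0, so the limit = -1.

Final answer: -1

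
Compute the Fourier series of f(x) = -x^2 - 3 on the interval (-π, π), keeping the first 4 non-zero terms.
4·cos(x) - cos(2·x) + 4·cos(3·x)/9 - π^2/3 - 3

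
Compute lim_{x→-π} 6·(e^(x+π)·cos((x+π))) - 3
Direct substitution at x = -π gives 3.

Final answer: 3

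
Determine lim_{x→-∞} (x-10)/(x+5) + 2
Evaluate the dominant behaviour as x → -∞; each term tends to a finite value or vanishes.
Limit = 3.

Final answer: 3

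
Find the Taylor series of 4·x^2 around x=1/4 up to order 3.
1/4 + 2·(x - 1/4) + 4·(x - 1/4)^2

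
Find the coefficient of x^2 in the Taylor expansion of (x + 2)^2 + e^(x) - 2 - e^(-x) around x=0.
Expand to order 2: (x + 2)^2 + e^(x) - 2 - e^(-x) = x^2 + 6·x + 2 + O(x^3).
The coefficient of x^2 is 1.

Final answer: 1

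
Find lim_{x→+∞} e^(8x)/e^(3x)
This is an ∞/∞ indeterminate form as x → +∞.
Rewrite e^(8x)/e^(3x) = e^((8−3)x) = e^(5x); the exponent coefficient is 5 > 0 so e^(5x) → ∞.
Limit = ∞.

Final answer: ∞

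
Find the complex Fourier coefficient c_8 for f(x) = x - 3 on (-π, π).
Compute the real Fourier coefficients first: a_8 = 0, b_8 = -1/4.
Then c_8 = (a_8 − i·b_8)/2 = i/8.

Final answer: i/8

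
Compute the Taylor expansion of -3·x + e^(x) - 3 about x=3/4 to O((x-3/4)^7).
-21/4 + e^(3/4) + (-3 + e^(3/4))·(x - 3/4) + e^(3/4)·(x - 3/4)^2/2 + e^(3/4)·(x - 3/4)^3/6 + e^(3/4)·(x - 3/4)^4/24 + e^(3/4)·(x - 3/4)^5/120 + e^(3/4)·(x - 3/4)^6/720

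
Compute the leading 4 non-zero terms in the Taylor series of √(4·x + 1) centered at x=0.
4·x^3 - 2·x^2 + 2·x + 1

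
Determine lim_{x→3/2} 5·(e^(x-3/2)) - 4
Direct substitution at x = 3/2 gives 1.

Final answer: 1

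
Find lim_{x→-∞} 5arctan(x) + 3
Evaluate the dominant behaviour as x → -∞; each term tends to a finite value or vanishes.
Limit = 3 - 5·π/2.

Final answer: 3 - 5·π/2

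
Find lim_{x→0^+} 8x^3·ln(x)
This is a 0·∞ indeterminate form at x → 0⁺.
Rewrite the product as 8·ln(x) / x^(-3) and apply L'Hôpital, or use the standard hierarchy x^(-3) ≫ |ln x| as x → 0⁺.
The indeterminate product → 0, so the limit = 0.

Final answer: 0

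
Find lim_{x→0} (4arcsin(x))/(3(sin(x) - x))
Both numerator and denominator → 0 as x → 0; this is a 0/0 indeterminate form.
Expand each to leading order near x = 0: numerator ~ 4·x, denominator ~ -x^3/2.
The limit of the ratio is -∞.

Final answer: -∞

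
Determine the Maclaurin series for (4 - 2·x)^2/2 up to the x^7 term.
2·x^2 - 8·x + 8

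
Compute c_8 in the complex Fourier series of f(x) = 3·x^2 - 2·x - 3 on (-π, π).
Compute the real Fourier coefficients first: a_8 = 3/16, b_8 = 1/2.
Then c_8 = (a_8 − i·b_8)/2 = 3/32 - i/4.

Final answer: 3/32 - i/4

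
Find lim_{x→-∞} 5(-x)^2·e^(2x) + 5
The product is a 0·∞ indeterminate form at x → -∞.
Rewrite the product as 5(-x)^2 / e^(-2x) (an ∞/∞ form) and apply L'Hôpital, or use the standard hierarchy e^(2|x|) ≫ |(-x)^2| as x → -∞.
The indeterminate product → 0, so the limit = 5.

Final answer: 5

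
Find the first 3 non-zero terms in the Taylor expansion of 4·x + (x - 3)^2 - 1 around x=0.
x^2 - 2·x + 8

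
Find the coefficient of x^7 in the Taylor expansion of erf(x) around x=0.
Expand to order 7: erf(x) = -x^7/(21·√(π)) + x^5/(5·√(π)) - 2·x^3/(3·√(π)) + 2·x/√(π) + O(x^8).
The coefficient of x^7 is -1/(21·√(π)).

Final answer: -1/(21·√(π))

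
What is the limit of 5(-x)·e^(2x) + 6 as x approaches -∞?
The product is a 0·∞ indeterminate form at x → -∞.
Rewrite the product as 5(-x) / e^(-2x) (an ∞/∞ form) and apply L'Hôpital, or use the standard hierarchy e^(2|x|) ≫ |(-x)| as x → -∞.
The indeterminate product → 0, so the limit = 6.

Final answer: 6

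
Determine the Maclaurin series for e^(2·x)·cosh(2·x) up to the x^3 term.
16·x^3/3 + 4·x^2 + 2·x + 1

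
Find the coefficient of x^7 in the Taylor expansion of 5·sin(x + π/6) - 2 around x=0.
Expand to order 7: 5·sin(x + π/6) - 2 = -√(3)·x^7/2016 - x^6/288 + √(3)·x^5/48 + 5·x^4/48 - 5·√(3)·x^3/12 - 5·x^2/4 + 5·√(3)·x/2 + 1/2 + O(x^8).
The coefficient of x^7 is -√(3)/2016.

Final answer: -√(3)/2016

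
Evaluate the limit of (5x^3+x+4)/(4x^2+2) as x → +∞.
This is an ∞/∞ indeterminate form as x → +∞.
Divide numerator and denominator by x^3 and let the lower-order terms vanish; the numerator's degree 3 exceeds the denominator's degree 2, so the quotient diverges.
Limit = ∞.

Final answer: ∞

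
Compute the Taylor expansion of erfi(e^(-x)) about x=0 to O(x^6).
-457·e·x^5/(60·√(π)) + 71·e·x^4/(12·√(π)) - 13·e·x^3/(3·√(π)) + 3·e·x^2/√(π) - 2·e·x/√(π) + erfi(1)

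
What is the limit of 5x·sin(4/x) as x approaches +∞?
As x → +∞: let u = 4/x → 0⁺; then 5·x·sin(4/x) = 5·4·sin(u)/u → 5·4·1 = 20.
Limit = 20.

Final answer: 20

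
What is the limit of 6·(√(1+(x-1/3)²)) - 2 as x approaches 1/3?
Direct substitution at x = 1/3 gives 4.

Final answer: 4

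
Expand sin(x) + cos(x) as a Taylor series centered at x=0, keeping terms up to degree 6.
-x^6/720 + x^5/120 + x^4/24 - x^3/6 - x^2/2 + x + 1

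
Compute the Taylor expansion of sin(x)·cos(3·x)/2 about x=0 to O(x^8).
-254·x^7/315 + 31·x^5/15 - 7·x^3/3 + x/2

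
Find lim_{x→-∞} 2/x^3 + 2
Evaluate the dominant behaviour as x → -∞; each term tends to a finite value or vanishes.
Limit = 2.

Final answer: 2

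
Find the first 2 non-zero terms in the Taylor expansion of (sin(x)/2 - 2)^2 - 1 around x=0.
3 - 2·x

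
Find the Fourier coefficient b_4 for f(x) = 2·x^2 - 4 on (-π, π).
b_4 = (1/π) ∫_{-π}^{π} f(x)·sin(4x) dx.
Evaluate the integral (use parity and integration by parts as needed): b_4 = 0.

Final answer: 0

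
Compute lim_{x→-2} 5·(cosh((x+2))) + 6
Direct substitution at x = -2 gives 11.

Final answer: 11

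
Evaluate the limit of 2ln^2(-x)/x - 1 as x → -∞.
The quotient is an ∞/∞ indeterminate form as x → -∞.
Compare growth rates of the dominant terms (exponentials ≫ polynomials ≫ logarithms), or apply L'Hôpital's rule; the quotient → 0.
Adding the constant: 0 - 1 = -1. Limit = -1.

Final answer: -1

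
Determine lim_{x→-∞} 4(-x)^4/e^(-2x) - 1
The quotient is an ∞/∞ indeterminate form as x → -∞.
Compare growth rates of the dominant terms (exponentials ≫ polynomials ≫ logarithms), or apply L'Hôpital's rule; the quotient → 0.
Adding the constant: 0 - 1 = -1. Limit = -1.

Final answer: -1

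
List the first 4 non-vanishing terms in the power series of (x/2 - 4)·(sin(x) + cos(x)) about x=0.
5·x^3/12 + 5·x^2/2 - 7·x/2 - 4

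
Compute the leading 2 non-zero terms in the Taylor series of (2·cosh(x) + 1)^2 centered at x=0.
6·x^2 + 9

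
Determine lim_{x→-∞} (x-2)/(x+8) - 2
Evaluate the dominant behaviour as x → -∞; each term tends to a finite value or vanishes.
Limit = -1.

Final answer: -1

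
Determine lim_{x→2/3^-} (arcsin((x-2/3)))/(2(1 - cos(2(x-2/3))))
Both numerator and denominator → 0 as x → 2/3^-; this is a 0/0 indeterminate form.
Expand each to leading order near x = 2/3: numerator ~ (x - 2/3), denominator ~ 4·(x - 2/3)^2.
The limit of the ratio is -∞.

Final answer: -∞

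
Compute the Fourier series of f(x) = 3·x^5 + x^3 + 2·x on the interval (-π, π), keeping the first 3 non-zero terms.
(-118·π^2 + 6·π^4 + 712)·sin(x) + (-3·π^4 - 23 + 14·π^2)·sin(2·x) + (-34·π^2/9 + 104/27 + 2·π^4)·sin(3·x)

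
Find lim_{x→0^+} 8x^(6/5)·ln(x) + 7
The product is a 0·∞ indeterminate form at x → 0⁺.
Rewrite the product as 8·ln(x) / x^(-6/5) and apply L'Hôpital, or use the standard hierarchy x^(-6/5) ≫ |ln x| as x → 0⁺.
The indeterminate product → 0, so the limit = 7.

Final answer: 7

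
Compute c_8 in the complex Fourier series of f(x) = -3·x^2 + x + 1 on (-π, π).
Compute the real Fourier coefficients first: a_8 = -3/16, b_8 = -1/4.
Then c_8 = (a_8 − i·b_8)/2 = -3/32 + i/8.

Final answer: -3/32 + i/8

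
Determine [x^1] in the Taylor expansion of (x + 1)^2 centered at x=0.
Expand to order 1: (x + 1)^2 = 2·x + 1 + O(x^2).
The coefficient of x^1 is 2.

Final answer: 2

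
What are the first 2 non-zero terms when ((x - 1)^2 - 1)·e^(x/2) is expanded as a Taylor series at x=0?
x^3/4 - 2·x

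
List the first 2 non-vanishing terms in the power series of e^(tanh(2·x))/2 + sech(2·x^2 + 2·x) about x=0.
x + 3/2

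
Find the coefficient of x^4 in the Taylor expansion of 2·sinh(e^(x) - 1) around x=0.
Expand to order 4: 2·sinh(e^(x) - 1) = 7·x^4/12 + 2·x^3/3 + x^2 + 2·x + O(x^5).
The coefficient of x^4 is 7/12.

Final answer: 7/12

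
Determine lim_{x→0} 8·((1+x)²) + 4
Direct substitution at x = 0 gives 12.

Final answer: 12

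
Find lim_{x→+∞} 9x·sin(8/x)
As x → +∞: let u = 8/x → 0⁺; then 9·x·sin(8/x) = 9·8·sin(u)/u → 9·8·1 = 72.
Limit = 72.

Final answer: 72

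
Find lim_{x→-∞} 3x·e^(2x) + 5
The product is a 0·∞ indeterminate form at x → -∞.
Rewrite the product as 3x / e^(-2x) (an ∞/∞ form) and apply L'Hôpital, or use the standard hierarchy e^(2|x|) ≫ |x| as x → -∞.
The indeterminate product → 0, so the limit = 5.

Final answer: 5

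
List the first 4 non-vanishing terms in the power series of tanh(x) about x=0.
-17·x^7/315 + 2·x^5/15 - x^3/3 + x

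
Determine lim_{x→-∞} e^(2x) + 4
Evaluate the dominant behaviour as x → -∞; each term tends to a finite value or vanishes.
Limit = 4.

Final answer: 4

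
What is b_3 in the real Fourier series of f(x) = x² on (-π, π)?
b_3 = (1/π) ∫_{-π}^{π} f(x)·sin(3x) dx.
Evaluate the integral (use parity and integration by parts as needed): b_3 = 0.

Final answer: 0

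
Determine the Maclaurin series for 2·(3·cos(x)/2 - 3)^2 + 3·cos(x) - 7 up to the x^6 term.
-43·x^6/240 + 7·x^4/8 + 3·x^2 + 1/2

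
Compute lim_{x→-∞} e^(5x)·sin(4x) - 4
Evaluate the dominant behaviour as x → -∞; each term tends to a finite value or vanishes.
Limit = -4.

Final answer: -4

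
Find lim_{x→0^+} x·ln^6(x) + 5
The product is a 0·∞ indeterminate form at x → 0⁺.
Rewrite the product as ln^6(x) / x^(-1) and apply L'Hôpital, or use the standard hierarchy x^(-1) ≫ |ln x|^6 as x → 0⁺.
The indeterminate product → 0, so the limit = 5.

Final answer: 5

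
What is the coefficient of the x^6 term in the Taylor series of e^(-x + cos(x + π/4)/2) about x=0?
Expand to order 6: e^(-x + cos(x + π/4)/2) = x^6·(-85·√(2)·e^(√(2)/4)/36864 + 779·e^(√(2)/4)/122880) + x^5·(7·e^(√(2)/4)/2560 + 139·√(2)·e^(√(2)/4)/6144) + x^4·(-7·√(2)·e^(√(2)/4)/128 + 3·e^(√(2)/4)/512) + x^3·(-e^(√(2)/4)/6 + 7·√(2)·e^(√(2)/4)/192) + x^2·(√(2)·e^(√(2)/4)/8 + 9·e^(√(2)/4)/16) + x·(-e^(√(2)/4) - √(2)·e^(√(2)/4)/4) + e^(√(2)/4) + O(x^7).
The coefficient of x^6 is -85·√(2)·e^(√(2)/4)/36864 + 779·e^(√(2)/4)/122880.

Final answer: -85·√(2)·e^(√(2)/4)/36864 + 779·e^(√(2)/4)/122880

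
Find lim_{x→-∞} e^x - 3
Evaluate the dominant behaviour as x → -∞; each term tends to a finite value or vanishes.
Limit = -3.

Final answer: -3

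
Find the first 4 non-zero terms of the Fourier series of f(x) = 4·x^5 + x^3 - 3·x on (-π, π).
(-158·π^2 + 8·π^4 + 942)·sin(x) + (-4·π^4 - 51/2 + 19·π^2)·sin(2·x) + (-142·π^2/27 + 122/81 + 8·π^4/3)·sin(3·x) + (-2·π^4 + 3/4 + 2·π^2)·sin(4·x)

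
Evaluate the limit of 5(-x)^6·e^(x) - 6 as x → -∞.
The product is a 0·∞ indeterminate form at x → -∞.
Rewrite the product as 5(-x)^6 / e^(-x) (an ∞/∞ form) and apply L'Hôpital, or use the standard hierarchy e^(|x|) ≫ |(-x)^6| as x → -∞.
The indeterminate product → 0, so the limit = -6.

Final answer: -6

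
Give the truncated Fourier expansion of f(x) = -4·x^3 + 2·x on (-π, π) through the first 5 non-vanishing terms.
(52 - 8·π^2)·sin(x) + (-8 + 4·π^2)·sin(2·x) + (28/9 - 8·π^2/3)·sin(3·x) + (-7/4 + 2·π^2)·sin(4·x) + (148/125 - 8·π^2/5)·sin(5·x)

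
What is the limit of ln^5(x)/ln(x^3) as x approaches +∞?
This is an ∞/∞ indeterminate form as x → +∞.
Write ln(x^3) = 3·ln(x), reducing the quotient to ln^4(x)/3 → ∞.
Limit = ∞.

Final answer: ∞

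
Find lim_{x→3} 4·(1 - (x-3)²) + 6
Direct substitution at x = 3 gives 10.

Final answer: 10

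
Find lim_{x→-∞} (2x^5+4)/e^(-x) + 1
The quotient is an ∞/∞ indeterminate form as x → -∞.
Compare growth rates of the dominant terms (exponentials ≫ polynomials ≫ logarithms), or apply L'Hôpital's rule; the quotient → 0.
Adding the constant: 0 + 1 = 1. Limit = 1.

Final answer: 1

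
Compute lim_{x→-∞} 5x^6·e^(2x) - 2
The product is a 0·∞ indeterminate form at x → -∞.
Rewrite the product as 5x^6 / e^(-2x) (an ∞/∞ form) and apply L'Hôpital, or use the standard hierarchy e^(2|x|) ≫ |x^6| as x → -∞.
The indeterminate product → 0, so the limit = -2.

Final answer: -2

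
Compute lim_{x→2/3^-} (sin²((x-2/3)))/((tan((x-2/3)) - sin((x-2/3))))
Both numerator and denominator → 0 as x → 2/3^-; this is a 0/0 indeterminate form.
Expand each to leading order near x = 2/3: numerator ~ (x - 2/3)^2, denominator ~ (x - 2/3)^3/2.
The limit of the ratio is -∞.

Final answer: -∞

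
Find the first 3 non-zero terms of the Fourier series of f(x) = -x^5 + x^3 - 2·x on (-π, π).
(-256 - 2·π^4 + 42·π^2)·sin(x) + (-6·π^2 + 11 + π^4)·sin(2·x) + (-2·π^4/3 - 224/81 + 58·π^2/27)·sin(3·x)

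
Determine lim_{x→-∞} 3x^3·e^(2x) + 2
The product is a 0·∞ indeterminate form at x → -∞.
Rewrite the product as 3x^3 / e^(-2x) (an ∞/∞ form) and apply L'Hôpital, or use the standard hierarchy e^(2|x|) ≫ |x^3| as x → -∞.
The indeterminate product → 0, so the limit = 2.

Final answer: 2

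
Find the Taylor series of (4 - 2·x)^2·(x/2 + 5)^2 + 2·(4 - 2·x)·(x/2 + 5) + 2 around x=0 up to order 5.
x^4 + 16·x^3 + 22·x^2 - 336·x + 442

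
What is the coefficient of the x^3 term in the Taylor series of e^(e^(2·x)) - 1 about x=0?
Expand to order 3: e^(e^(2·x)) - 1 = 20·e·x^3/3 + 4·e·x^2 + 2·e·x - 1 + e + O(x^4).
The coefficient of x^3 is 20·e/3.

Final answer: 20·e/3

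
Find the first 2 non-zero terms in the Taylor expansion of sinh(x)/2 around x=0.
x^3/12 + x/2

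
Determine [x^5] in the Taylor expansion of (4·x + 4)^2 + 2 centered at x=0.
Expand to order 5: (4·x + 4)^2 + 2 = 16·x^2 + 32·x + 18 + O(x^6).
The coefficient of x^5 is 0.

Final answer: 0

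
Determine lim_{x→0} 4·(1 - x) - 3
Direct substitution at x = 0 gives 1.

Final answer: 1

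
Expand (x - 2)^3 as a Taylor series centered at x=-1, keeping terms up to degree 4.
-27 + 27·(x + 1) - 9·(x + 1)^2 + (x + 1)^3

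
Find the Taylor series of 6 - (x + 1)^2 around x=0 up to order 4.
-x^2 - 2·x + 5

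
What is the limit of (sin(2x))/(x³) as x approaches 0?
Both numerator and denominator → 0 as x → 0; this is a 0/0 indeterminate form.
Expand each to leading order near x = 0: numerator ~ 2·x, denominator ~ x^3.
The limit of the ratio is ∞.

Final answer: ∞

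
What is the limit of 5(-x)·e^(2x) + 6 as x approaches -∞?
The product is a 0·∞ indeterminate form at x → -∞.
Rewrite the product as 5(-x) / e^(-2x) (an ∞/∞ form) and apply L'Hôpital, or use the standard hierarchy e^(2|x|) ≫ |(-x)| as x → -∞.
The indeterminate product → 0, so the limit = 6.

Final answer: 6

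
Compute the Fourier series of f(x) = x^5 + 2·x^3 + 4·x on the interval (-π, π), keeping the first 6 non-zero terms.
(-36·π^2 + 2·π^4 + 224)·sin(x) + (-π^4 - 17/2 + 3·π^2)·sin(2·x) + (-4·π^2/27 + 224/81 + 2·π^4/3)·sin(3·x) + (-π^4/2 - 3·π^2/8 - 119/64)·sin(4·x) + (928/625 + 12·π^2/25 + 2·π^4/5)·sin(5·x) + (-π^4/3 - 13·π^2/27 - 203/162)·sin(6·x)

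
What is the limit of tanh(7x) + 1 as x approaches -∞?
Evaluate the dominant behaviour as x → -∞; each term tends to a finite value or vanishes.
Limit = 0.

Final answer: 0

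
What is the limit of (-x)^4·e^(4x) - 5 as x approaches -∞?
The product is a 0·∞ indeterminate form at x → -∞.
Rewrite the product as (-x)^4 / e^(-4x) (an ∞/∞ form) and apply L'Hôpital, or use the standard hierarchy e^(4|x|) ≫ |(-x)^4| as x → -∞.
The indeterminate product → 0, so the limit = -5.

Final answer: -5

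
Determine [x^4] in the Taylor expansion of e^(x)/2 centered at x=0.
Expand to order 4: e^(x)/2 = x^4/48 + x^3/12 + x^2/4 + x/2 + 1/2 + O(x^5).
The coefficient of x^4 is 1/48.

Final answer: 1/48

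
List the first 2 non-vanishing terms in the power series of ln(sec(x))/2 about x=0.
x^4/24 + x^2/4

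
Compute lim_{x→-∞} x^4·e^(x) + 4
The product is a 0·∞ indeterminate form at x → -∞.
Rewrite the product as x^4 / e^(-x) (an ∞/∞ form) and apply L'Hôpital, or use the standard hierarchy e^(|x|) ≫ |x^4| as x → -∞.
The indeterminate product → 0, so the limit = 4.

Final answer: 4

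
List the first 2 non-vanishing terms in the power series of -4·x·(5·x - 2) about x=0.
-20·x^2 + 8·x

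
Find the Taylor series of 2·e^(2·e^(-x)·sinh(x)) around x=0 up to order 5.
16·x^5/15 + 4·x^4/3 - 8·x^3/3 + 4·x + 2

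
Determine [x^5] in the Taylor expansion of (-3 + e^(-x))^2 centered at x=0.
Expand to order 5: (-3 + e^(-x))^2 = -13·x^5/60 + 5·x^4/12 - x^3/3 - x^2 + 4·x + 4 + O(x^6).
The coefficient of x^5 is -13/60.

Final answer: -13/60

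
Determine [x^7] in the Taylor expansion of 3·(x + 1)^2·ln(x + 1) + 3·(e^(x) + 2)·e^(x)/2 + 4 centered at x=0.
Expand to order 7: 3·(x + 1)^2·ln(x + 1) + 3·(e^(x) + 2)·e^(x)/2 + 4 = 113·x^7/1680 + 7·x^6/80 + 21·x^5/40 + 7·x^4/8 + 7·x^3/2 + 9·x^2 + 9·x + 17/2 + O(x^8).
The coefficient of x^7 is 113/1680.

Final answer: 113/1680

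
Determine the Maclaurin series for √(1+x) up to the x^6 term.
-21·x^6/1024 + 7·x^5/256 - 5·x^4/128 + x^3/16 - x^2/8 + x/2 + 1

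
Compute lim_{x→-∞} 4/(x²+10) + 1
Evaluate the dominant behaviour as x → -∞; each term tends to a finite value or vanishes.
Limit = 1.

Final answer: 1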